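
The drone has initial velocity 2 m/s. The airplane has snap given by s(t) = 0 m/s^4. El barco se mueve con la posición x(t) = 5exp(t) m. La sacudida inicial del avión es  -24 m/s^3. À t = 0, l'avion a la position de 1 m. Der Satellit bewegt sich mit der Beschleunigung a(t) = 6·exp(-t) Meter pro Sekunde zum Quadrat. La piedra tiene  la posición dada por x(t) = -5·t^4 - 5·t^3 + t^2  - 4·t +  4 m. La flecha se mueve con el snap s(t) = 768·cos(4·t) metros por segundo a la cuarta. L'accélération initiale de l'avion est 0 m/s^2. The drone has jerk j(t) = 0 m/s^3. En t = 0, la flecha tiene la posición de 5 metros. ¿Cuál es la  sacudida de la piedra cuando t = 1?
Debemos derivar nuestra ecuación de la posición x(t) = -5·t^4 - 5·t^3 + t^2 - 4·t + 4 3 veces. Tomando d/dt de x(t), encontramos v(t) = -20·t^3 - 15·t^2 + 2·t - 4. Tomando d/dt de v(t), encontramos a(t) = -60·t^2 - 30·t + 2. La derivada de la aceleración da la sacudida: j(t) = -120·t - 30. De la ecuación de la sacudida j(t) = -120·t - 30, sustituimos t = 1 para obtener j = -150.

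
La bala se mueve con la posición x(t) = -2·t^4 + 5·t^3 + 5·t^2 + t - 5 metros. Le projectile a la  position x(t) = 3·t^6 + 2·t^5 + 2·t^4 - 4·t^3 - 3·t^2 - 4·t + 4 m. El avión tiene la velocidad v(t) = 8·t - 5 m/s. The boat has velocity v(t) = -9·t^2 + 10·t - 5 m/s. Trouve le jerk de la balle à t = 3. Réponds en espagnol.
Partiendo de la posición x(t) = -2·t^4 + 5·t^3 + 5·t^2 + t - 5, tomamos 3 derivadas. Derivando la posición, obtenemos la velocidad: v(t) = -8·t^3 + 15·t^2 + 10·t + 1. Derivando la velocidad, obtenemos la aceleración: a(t) = -24·t^2 + 30·t + 10. Tomando d/dt de a(t), encontramos j(t) = 30 - 48·t. De la ecuación de la sacudida j(t) = 30 - 48·t, sustituimos t = 3 para obtener j = -114.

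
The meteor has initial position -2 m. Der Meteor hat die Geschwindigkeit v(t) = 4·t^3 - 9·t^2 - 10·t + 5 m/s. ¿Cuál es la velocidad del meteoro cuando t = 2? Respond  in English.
We have velocity v(t) = 4·t^3 - 9·t^2 - 10·t + 5. Substituting t = 2: v(2) = -19.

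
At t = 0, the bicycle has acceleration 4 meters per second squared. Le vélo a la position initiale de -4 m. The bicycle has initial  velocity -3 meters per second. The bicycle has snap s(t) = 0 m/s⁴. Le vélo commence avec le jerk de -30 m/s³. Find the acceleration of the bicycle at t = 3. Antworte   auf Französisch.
Pour résoudre ceci, nous devons prendre 2 primitives de notre équation du snap s(t) = 0. La primitive du snap est le jerk. En utilisant j(0) = -30, nous obtenons j(t) = -30. La primitive du jerk, avec a(0) = 4, donne l'accélération: a(t) = 4 - 30·t. Nous avons l'accélération a(t) = 4 - 30·t. En substituant t = 3: a(3) = -86.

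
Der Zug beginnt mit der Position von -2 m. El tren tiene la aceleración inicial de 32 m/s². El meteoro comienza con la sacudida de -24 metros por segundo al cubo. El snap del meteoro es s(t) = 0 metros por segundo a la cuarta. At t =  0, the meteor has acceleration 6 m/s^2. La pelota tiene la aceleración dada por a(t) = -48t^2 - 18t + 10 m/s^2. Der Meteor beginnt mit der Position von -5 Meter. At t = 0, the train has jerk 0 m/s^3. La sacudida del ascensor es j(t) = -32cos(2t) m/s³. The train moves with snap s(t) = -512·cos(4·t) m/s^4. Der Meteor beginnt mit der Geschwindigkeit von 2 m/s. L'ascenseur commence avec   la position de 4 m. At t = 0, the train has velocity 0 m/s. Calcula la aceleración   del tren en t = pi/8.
Para resolver esto, necesitamos tomar 2 integrales de nuestra ecuación del snap s(t) = -512·cos(4·t). La antiderivada del snap es la sacudida. Usando j(0) = 0, obtenemos j(t) = -128·sin(4·t). Integrando la sacudida y usando la condición inicial a(0) = 32, obtenemos a(t) = 32·cos(4·t). Usando a(t) = 32·cos(4·t) y sustituyendo t = pi/8, encontramos a = 0.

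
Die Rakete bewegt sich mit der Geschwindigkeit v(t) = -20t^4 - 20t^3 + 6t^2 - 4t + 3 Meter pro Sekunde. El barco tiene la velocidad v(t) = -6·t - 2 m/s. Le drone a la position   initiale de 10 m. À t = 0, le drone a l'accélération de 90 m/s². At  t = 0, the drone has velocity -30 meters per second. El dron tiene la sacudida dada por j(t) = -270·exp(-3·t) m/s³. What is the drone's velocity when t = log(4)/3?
We must find the antiderivative of our jerk equation j(t) = -270·exp(-3·t) 2 times. The antiderivative of jerk is acceleration. Using a(0) = 90, we get a(t) = 90·exp(-3·t). Finding the antiderivative of a(t) and using v(0) = -30: v(t) = -30·exp(-3·t). We have velocity v(t) = -30·exp(-3·t). Substituting t = log(4)/3: v(log(4)/3) = -15/2.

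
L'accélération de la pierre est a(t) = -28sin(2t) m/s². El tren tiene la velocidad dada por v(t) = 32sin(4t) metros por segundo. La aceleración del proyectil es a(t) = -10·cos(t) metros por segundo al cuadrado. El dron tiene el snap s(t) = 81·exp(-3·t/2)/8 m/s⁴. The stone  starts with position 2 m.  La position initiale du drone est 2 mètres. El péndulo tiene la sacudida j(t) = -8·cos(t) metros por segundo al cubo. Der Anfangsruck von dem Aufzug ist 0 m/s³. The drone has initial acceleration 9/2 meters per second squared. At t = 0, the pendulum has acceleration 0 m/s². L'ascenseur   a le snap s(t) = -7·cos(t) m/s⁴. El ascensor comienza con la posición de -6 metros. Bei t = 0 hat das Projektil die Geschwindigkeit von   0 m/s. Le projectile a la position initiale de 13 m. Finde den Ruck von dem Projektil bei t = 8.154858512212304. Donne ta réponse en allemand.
Ausgehend von der Beschleunigung a(t) = -10·cos(t), nehmen wir 1 Ableitung. Die Ableitung von der Beschleunigung ergibt den Ruck: j(t) = 10·sin(t). Mit j(t) = 10·sin(t) und Einsetzen von t = 8.154858512212304, finden wir j = 9.55076986634291.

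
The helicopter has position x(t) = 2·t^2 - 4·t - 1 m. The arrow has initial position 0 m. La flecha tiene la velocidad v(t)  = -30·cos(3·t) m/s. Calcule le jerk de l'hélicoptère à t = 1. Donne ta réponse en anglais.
Starting from position x(t) = 2·t^2 - 4·t - 1, we take 3 derivatives. Taking d/dt of x(t), we find v(t) = 4·t - 4. Taking d/dt of v(t), we find a(t) = 4. Taking d/dt of a(t), we find j(t) = 0. We have jerk j(t) = 0. Substituting t = 1: j(1) = 0.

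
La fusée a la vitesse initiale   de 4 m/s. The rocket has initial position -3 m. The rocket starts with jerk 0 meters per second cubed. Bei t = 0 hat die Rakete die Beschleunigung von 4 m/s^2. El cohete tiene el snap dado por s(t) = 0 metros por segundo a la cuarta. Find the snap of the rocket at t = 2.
From the given snap equation s(t) = 0, we substitute t = 2 to get s = 0.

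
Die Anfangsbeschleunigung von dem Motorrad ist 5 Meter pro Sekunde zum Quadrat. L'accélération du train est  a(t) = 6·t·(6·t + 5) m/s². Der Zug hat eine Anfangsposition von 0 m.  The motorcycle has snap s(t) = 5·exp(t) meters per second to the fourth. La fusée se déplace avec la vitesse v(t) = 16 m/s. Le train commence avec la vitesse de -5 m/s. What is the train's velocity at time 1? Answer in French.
Pour résoudre ceci, nous devons prendre 1 primitive de notre équation de l'accélération a(t) = 6·t·(6·t + 5). En intégrant l'accélération et en utilisant la condition initiale v(0) = -5, nous obtenons v(t) = 12·t^3 + 15·t^2 - 5. En utilisant v(t) = 12·t^3 + 15·t^2 - 5 et en substituant t = 1, nous trouvons v = 22.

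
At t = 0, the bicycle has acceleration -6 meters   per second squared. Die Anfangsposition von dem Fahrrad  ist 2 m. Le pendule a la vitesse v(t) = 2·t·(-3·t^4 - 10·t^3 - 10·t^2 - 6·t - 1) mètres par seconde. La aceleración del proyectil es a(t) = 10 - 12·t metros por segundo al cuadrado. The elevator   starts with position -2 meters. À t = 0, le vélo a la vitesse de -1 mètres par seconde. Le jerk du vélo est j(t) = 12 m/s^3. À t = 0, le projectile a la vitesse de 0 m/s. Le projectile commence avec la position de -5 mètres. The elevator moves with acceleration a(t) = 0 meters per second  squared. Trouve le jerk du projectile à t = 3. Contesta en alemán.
Um dies zu lösen, müssen wir 1 Ableitung unserer Gleichung für die Beschleunigung a(t) = 10 - 12·t nehmen. Durch Ableiten von der Beschleunigung erhalten wir den Ruck: j(t) = -12. Wir haben den Ruck j(t) = -12. Durch Einsetzen von t = 3: j(3) = -12.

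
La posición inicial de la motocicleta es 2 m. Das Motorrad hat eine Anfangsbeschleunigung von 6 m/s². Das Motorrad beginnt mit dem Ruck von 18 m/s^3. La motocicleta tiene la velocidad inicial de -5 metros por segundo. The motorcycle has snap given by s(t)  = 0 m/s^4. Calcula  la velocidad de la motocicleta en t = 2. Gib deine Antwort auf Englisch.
We need to integrate our snap equation s(t) = 0 3 times. Finding the antiderivative of s(t) and using j(0) = 18: j(t) = 18. The antiderivative of jerk is acceleration. Using a(0) = 6, we get a(t) = 18·t + 6. The antiderivative of acceleration is velocity. Using v(0) = -5, we get v(t) = 9·t^2 + 6·t - 5. From the given velocity equation v(t) = 9·t^2 + 6·t - 5, we substitute t = 2 to get v = 43.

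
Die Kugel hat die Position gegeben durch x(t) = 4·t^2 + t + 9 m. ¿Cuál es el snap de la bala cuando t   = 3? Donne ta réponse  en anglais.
To solve this, we need to take 4 derivatives of our position equation x(t) = 4·t^2 + t + 9. The derivative of position gives velocity: v(t) = 8·t + 1. The derivative of velocity gives acceleration: a(t) = 8. Differentiating acceleration, we get jerk: j(t) = 0. Differentiating jerk, we get snap: s(t) = 0. Using s(t) = 0 and substituting t = 3, we find s = 0.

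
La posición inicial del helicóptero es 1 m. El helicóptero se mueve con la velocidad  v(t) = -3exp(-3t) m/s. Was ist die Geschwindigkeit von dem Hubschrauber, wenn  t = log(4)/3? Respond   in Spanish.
Tenemos la velocidad v(t) = -3·exp(-3·t). Sustituyendo t = log(4)/3: v(log(4)/3) = -3/4.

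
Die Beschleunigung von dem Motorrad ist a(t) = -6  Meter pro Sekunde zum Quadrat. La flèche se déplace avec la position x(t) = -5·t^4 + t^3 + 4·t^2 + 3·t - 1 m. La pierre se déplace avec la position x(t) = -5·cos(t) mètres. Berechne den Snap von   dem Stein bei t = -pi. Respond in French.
En partant de la position x(t) = -5·cos(t), nous prenons 4 dérivées. En prenant d/dt de x(t), nous trouvons v(t) = 5·sin(t). En prenant d/dt de v(t), nous trouvons a(t) = 5·cos(t). En prenant d/dt de a(t), nous trouvons j(t) = -5·sin(t). La dérivée du jerk donne le snap: s(t) = -5·cos(t). De l'équation du snap s(t) = -5·cos(t), nous substituons t = -pi pour obtenir s = 5.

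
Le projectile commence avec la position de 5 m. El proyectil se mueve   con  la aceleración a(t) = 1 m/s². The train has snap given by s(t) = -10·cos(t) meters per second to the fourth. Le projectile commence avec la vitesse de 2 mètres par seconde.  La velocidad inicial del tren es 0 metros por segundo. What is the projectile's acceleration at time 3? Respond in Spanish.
Tenemos la aceleración a(t) = 1. Sustituyendo t = 3: a(3) = 1.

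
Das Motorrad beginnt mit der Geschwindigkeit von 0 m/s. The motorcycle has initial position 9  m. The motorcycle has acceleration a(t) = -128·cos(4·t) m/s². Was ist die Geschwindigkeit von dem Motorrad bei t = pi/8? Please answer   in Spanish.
Para resolver esto, necesitamos tomar 1 integral de nuestra ecuación de la aceleración a(t) = -128·cos(4·t). Tomando ∫a(t)dt y aplicando v(0) = 0, encontramos v(t) = -32·sin(4·t). Usando v(t) = -32·sin(4·t) y sustituyendo t = pi/8, encontramos v = -32.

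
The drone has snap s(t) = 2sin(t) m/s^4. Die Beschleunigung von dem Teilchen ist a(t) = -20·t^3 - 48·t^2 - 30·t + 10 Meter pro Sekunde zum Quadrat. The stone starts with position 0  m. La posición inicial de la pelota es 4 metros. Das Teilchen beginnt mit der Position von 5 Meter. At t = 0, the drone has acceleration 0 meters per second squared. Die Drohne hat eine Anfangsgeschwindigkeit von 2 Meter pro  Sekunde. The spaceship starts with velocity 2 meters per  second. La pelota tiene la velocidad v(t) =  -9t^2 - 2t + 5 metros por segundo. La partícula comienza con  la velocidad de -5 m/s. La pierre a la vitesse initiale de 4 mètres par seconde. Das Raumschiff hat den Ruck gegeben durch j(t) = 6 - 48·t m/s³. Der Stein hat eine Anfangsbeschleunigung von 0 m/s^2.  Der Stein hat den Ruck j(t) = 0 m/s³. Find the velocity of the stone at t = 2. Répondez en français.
Nous devons intégrer notre équation du jerk j(t) = 0 2 fois. En intégrant le jerk et en utilisant la condition initiale a(0) = 0, nous obtenons a(t) = 0. En intégrant l'accélération et en utilisant la condition initiale v(0) = 4, nous obtenons v(t) = 4. En utilisant v(t) = 4 et en substituant t = 2, nous trouvons v = 4.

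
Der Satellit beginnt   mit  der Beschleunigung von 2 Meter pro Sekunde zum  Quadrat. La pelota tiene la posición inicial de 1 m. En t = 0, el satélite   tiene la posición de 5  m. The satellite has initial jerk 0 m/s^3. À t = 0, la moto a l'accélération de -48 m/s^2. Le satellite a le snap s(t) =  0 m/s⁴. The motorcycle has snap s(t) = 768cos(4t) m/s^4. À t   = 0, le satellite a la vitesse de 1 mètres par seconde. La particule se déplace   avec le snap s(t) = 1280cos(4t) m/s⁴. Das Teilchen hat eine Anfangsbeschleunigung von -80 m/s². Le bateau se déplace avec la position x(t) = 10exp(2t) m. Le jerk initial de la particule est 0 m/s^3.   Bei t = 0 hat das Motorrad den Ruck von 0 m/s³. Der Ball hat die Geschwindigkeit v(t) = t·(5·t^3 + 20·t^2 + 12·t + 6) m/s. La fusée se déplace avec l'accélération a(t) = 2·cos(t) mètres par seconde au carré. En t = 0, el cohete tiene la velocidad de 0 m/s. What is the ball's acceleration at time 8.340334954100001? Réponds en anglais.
To solve this, we need to take 1 derivative of our velocity equation v(t) = t·(5·t^3 + 20·t^2 + 12·t + 6). Taking d/dt of v(t), we find a(t) = 5·t^3 + 20·t^2 + t·(15·t^2 + 40·t + 12) + 12·t + 6. Using a(t) = 5·t^3 + 20·t^2 + t·(15·t^2 + 40·t + 12) + 12·t + 6 and substituting t = 8.340334954100001, we find a = 15983.1112798400.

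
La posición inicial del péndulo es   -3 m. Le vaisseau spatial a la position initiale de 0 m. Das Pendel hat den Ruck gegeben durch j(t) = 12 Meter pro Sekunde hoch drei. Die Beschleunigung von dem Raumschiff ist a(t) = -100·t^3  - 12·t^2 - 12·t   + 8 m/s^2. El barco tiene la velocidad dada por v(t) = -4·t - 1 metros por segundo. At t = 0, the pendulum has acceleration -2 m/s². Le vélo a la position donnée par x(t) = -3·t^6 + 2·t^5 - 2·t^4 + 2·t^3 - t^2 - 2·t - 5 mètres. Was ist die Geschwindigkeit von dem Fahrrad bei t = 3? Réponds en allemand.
Wir müssen unsere Gleichung für die Position x(t) = -3·t^6 + 2·t^5 - 2·t^4 + 2·t^3 - t^2 - 2·t - 5 1-mal ableiten. Durch Ableiten von der Position erhalten wir die Geschwindigkeit: v(t) = -18·t^5 + 10·t^4 - 8·t^3 + 6·t^2 - 2·t - 2. Wir haben die Geschwindigkeit v(t) = -18·t^5 + 10·t^4 - 8·t^3 + 6·t^2 - 2·t - 2. Durch Einsetzen von t = 3: v(3) = -3734.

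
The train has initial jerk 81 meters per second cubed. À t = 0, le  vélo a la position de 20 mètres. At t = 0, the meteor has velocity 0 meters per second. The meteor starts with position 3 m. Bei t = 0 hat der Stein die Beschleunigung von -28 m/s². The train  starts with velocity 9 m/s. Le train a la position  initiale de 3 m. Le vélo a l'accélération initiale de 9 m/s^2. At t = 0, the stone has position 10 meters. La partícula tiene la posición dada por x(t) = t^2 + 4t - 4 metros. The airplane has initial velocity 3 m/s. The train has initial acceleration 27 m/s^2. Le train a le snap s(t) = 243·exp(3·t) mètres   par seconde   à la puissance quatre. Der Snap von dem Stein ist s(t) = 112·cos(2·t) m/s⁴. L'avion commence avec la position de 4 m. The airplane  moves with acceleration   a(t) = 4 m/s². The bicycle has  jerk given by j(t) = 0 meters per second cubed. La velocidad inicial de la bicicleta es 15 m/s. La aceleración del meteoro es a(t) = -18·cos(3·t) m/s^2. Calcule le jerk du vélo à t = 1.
De l'équation du jerk j(t) = 0, nous substituons t = 1 pour obtenir j = 0.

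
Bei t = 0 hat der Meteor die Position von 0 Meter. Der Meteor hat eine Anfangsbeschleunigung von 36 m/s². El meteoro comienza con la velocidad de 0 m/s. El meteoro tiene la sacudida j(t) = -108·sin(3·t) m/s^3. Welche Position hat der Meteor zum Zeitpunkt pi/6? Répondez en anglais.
Starting from jerk j(t) = -108·sin(3·t), we take 3 integrals. Integrating jerk and using the initial condition a(0) = 36, we get a(t) = 36·cos(3·t). Taking ∫a(t)dt and applying v(0) = 0, we find v(t) = 12·sin(3·t). Finding the integral of v(t) and using x(0) = 0: x(t) = 4 - 4·cos(3·t). Using x(t) = 4 - 4·cos(3·t) and substituting t = pi/6, we find x = 4.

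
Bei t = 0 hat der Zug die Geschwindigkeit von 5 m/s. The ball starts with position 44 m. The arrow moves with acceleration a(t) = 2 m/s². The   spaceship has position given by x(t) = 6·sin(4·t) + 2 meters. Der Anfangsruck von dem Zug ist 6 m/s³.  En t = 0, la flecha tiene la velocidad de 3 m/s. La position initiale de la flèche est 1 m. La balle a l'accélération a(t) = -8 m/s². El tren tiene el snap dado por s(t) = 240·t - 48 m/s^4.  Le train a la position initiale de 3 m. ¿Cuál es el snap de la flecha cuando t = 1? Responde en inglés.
We must differentiate our acceleration equation a(t) = 2 2 times. Taking d/dt of a(t), we find j(t) = 0. The derivative of jerk gives snap: s(t) = 0. Using s(t) = 0 and substituting t = 1, we find s = 0.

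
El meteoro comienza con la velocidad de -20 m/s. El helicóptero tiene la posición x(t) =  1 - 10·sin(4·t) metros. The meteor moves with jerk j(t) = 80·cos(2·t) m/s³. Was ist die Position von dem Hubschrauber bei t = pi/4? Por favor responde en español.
Tenemos la posición x(t) = 1 - 10·sin(4·t). Sustituyendo t = pi/4: x(pi/4) = 1.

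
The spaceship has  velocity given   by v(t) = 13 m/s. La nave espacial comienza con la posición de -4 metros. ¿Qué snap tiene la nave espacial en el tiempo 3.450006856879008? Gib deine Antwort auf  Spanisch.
Partiendo de la velocidad v(t) = 13, tomamos 3 derivadas. La derivada de la velocidad da la aceleración: a(t) = 0. Derivando la aceleración, obtenemos la sacudida: j(t) = 0. Derivando la sacudida, obtenemos el snap: s(t) = 0. Tenemos el snap s(t) = 0. Sustituyendo t = 3.450006856879008: s(3.450006856879008) = 0.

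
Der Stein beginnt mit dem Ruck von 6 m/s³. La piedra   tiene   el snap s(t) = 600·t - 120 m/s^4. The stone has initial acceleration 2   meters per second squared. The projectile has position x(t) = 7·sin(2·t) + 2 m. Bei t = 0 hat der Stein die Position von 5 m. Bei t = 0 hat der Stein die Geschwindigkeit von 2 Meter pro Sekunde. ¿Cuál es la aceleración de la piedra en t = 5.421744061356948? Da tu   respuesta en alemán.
Um dies zu lösen, müssen wir 2 Integrale unserer Gleichung für den Snap s(t) = 600·t - 120 finden. Mit ∫s(t)dt und Anwendung von j(0) = 6, finden wir j(t) = 300·t^2 - 120·t + 6. Das Integral von dem Ruck ist die Beschleunigung. Mit a(0) = 2 erhalten wir a(t) = 100·t^3 - 60·t^2 + 6·t + 2. Wir haben die Beschleunigung a(t) = 100·t^3 - 60·t^2 + 6·t + 2. Durch Einsetzen von t = 5.421744061356948: a(5.421744061356948) = 14208.1959639865.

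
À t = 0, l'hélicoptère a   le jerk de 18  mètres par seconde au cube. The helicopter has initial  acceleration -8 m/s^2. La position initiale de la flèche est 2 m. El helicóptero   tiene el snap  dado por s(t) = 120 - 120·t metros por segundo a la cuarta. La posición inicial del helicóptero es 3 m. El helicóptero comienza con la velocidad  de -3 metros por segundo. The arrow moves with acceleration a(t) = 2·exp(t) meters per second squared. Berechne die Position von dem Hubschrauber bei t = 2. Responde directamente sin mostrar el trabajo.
Die Antwort ist 53.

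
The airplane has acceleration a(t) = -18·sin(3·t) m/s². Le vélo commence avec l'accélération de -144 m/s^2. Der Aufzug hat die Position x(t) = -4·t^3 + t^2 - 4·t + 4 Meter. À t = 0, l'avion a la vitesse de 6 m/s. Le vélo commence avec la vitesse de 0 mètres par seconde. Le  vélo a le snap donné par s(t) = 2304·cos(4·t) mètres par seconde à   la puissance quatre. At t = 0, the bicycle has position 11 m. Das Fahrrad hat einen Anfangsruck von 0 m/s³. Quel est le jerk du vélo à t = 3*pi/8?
En partant du snap s(t) = 2304·cos(4·t), nous prenons 1 primitive. La primitive du snap, avec j(0) = 0, donne le jerk: j(t) = 576·sin(4·t). Nous avons le jerk j(t) = 576·sin(4·t). En substituant t = 3*pi/8: j(3*pi/8) = -576.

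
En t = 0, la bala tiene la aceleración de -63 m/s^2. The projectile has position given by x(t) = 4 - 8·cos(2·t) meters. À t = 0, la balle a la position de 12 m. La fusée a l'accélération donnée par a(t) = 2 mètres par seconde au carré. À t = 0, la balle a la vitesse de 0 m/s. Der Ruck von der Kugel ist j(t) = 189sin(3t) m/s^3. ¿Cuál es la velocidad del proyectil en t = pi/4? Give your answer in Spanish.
Para resolver esto, necesitamos tomar 1 derivada de nuestra ecuación de la posición x(t) = 4 - 8·cos(2·t). La derivada de la posición da la velocidad: v(t) = 16·sin(2·t). Usando v(t) = 16·sin(2·t) y sustituyendo t = pi/4, encontramos v = 16.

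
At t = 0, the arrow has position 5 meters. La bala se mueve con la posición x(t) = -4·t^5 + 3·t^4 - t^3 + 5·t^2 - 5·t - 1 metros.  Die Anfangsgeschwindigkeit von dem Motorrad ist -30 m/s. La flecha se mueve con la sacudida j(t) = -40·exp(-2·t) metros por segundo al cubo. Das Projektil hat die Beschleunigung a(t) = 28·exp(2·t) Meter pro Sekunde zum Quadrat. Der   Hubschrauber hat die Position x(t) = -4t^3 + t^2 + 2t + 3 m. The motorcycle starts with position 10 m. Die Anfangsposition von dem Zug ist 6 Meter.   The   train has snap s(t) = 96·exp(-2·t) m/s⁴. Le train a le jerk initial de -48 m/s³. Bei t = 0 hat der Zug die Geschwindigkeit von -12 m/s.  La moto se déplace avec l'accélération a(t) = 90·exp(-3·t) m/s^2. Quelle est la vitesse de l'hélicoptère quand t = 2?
Nous devons dériver notre équation de la position x(t) = -4·t^3 + t^2 + 2·t + 3 1 fois. En dérivant la position, nous obtenons la vitesse: v(t) = -12·t^2 + 2·t + 2. En utilisant v(t) = -12·t^2 + 2·t + 2 et en substituant t = 2, nous trouvons v = -42.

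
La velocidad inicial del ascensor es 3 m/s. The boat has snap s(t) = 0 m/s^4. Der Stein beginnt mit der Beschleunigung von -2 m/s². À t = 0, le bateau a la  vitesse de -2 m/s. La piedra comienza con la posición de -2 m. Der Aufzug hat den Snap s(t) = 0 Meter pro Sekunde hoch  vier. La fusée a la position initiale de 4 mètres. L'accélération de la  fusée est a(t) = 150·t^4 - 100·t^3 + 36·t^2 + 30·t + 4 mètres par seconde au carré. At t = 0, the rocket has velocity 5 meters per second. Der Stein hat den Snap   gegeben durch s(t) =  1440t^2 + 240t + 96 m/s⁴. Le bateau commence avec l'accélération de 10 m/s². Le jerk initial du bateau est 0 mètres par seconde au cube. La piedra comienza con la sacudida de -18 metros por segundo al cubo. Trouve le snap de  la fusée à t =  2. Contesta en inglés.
Starting from acceleration a(t) = 150·t^4 - 100·t^3 + 36·t^2 + 30·t + 4, we take 2 derivatives. Differentiating acceleration, we get jerk: j(t) = 600·t^3 - 300·t^2 + 72·t + 30. The derivative of jerk gives snap: s(t) = 1800·t^2 - 600·t + 72. Using s(t) = 1800·t^2 - 600·t + 72 and substituting t = 2, we find s = 6072.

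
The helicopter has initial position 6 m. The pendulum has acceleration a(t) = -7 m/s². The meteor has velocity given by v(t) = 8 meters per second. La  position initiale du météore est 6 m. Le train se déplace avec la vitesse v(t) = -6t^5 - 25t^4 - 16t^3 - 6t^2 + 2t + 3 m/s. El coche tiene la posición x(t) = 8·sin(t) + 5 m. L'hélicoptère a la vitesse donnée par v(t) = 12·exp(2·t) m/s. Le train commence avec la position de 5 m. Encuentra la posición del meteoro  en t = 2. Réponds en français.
Nous devons intégrer notre équation de la vitesse v(t) = 8 1 fois. En prenant ∫v(t)dt et en appliquant x(0) = 6, nous trouvons x(t) = 8·t + 6. En utilisant x(t) = 8·t + 6 et en substituant t = 2, nous trouvons x = 22.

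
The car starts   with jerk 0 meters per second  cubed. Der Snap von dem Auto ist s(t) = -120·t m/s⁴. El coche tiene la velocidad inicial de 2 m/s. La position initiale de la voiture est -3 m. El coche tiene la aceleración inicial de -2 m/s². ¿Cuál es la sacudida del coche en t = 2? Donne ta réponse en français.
Nous devons intégrer notre équation du snap s(t) = -120·t 1 fois. En prenant ∫s(t)dt et en appliquant j(0) = 0, nous trouvons j(t) = -60·t^2. De l'équation du jerk j(t) = -60·t^2, nous substituons t = 2 pour obtenir j = -240.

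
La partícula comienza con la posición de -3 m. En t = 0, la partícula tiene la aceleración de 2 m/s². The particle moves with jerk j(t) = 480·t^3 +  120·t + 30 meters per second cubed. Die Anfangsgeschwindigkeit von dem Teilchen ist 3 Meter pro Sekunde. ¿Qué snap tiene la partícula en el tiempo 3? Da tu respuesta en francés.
Nous devons dériver notre équation du jerk j(t) = 480·t^3 + 120·t + 30 1 fois. En prenant d/dt de j(t), nous trouvons s(t) = 1440·t^2 + 120. Nous avons le snap s(t) = 1440·t^2 + 120. En substituant t = 3: s(3) = 13080.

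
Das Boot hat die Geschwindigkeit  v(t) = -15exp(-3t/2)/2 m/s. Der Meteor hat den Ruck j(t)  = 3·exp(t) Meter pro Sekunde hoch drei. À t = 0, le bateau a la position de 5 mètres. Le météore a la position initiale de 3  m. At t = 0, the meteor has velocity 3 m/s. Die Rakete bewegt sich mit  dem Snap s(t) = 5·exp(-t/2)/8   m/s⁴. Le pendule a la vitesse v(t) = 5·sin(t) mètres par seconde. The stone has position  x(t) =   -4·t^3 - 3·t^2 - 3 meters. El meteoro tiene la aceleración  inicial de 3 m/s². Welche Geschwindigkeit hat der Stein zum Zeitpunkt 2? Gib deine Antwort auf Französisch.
Nous devons dériver notre équation de la position x(t) = -4·t^3 - 3·t^2 - 3 1 fois. En prenant d/dt de x(t), nous trouvons v(t) = -12·t^2 - 6·t. De l'équation de la vitesse v(t) = -12·t^2 - 6·t, nous substituons t = 2 pour obtenir v = -60.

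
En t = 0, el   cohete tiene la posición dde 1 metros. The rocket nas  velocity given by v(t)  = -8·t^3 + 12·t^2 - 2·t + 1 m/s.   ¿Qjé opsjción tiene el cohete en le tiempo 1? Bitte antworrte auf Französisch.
Nous devons intégrer notre équation de la vitesse v(t) = -8·t^3 + 12·t^2 - 2·t + 1 1 fois. L'intégrale de la vitesse, avec x(0) = 1, donne la position: x(t) = -2·t^4 + 4·t^3 - t^2 + t + 1. De l'équation de la position x(t) = -2·t^4 + 4·t^3 - t^2 + t + 1, nous substituons t = 1 pour obtenir x = 3.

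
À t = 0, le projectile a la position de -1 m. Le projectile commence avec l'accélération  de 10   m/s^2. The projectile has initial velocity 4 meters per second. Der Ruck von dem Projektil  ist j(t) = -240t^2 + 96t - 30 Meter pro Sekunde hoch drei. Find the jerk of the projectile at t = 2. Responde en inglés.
Using j(t) = -240·t^2 + 96·t - 30 and substituting t = 2, we find j = -798.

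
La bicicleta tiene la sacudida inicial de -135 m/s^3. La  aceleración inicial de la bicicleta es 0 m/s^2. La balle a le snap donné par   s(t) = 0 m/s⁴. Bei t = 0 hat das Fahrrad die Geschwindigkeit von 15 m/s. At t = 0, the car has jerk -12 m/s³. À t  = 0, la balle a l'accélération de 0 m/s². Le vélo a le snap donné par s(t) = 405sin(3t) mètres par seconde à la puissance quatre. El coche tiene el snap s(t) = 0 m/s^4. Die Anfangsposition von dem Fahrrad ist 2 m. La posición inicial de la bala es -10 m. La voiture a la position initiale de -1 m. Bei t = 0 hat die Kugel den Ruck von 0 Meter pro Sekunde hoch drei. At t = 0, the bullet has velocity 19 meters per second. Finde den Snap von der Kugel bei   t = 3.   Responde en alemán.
Wir haben den Snap s(t) = 0. Durch Einsetzen von t = 3: s(3) = 0.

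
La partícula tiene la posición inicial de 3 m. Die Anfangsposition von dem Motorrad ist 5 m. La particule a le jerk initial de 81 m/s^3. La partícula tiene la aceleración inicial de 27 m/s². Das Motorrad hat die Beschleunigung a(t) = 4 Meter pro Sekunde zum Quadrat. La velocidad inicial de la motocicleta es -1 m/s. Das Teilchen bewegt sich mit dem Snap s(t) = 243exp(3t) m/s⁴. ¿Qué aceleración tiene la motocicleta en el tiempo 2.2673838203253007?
Tenemos la aceleración a(t) = 4. Sustituyendo t = 2.2673838203253007: a(2.2673838203253007) = 4.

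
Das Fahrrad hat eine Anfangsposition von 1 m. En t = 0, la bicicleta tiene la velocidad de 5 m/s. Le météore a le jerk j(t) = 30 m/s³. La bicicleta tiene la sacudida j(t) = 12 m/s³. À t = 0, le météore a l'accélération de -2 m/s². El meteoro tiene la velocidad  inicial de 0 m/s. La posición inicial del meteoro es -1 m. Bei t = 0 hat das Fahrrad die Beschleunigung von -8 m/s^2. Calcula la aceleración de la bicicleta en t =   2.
Necesitamos integrar nuestra ecuación de la sacudida j(t) = 12 1 vez. La antiderivada de la sacudida, con a(0) = -8, da la aceleración: a(t) = 12·t - 8. De la ecuación de la aceleración a(t) = 12·t - 8, sustituimos t = 2 para obtener a = 16.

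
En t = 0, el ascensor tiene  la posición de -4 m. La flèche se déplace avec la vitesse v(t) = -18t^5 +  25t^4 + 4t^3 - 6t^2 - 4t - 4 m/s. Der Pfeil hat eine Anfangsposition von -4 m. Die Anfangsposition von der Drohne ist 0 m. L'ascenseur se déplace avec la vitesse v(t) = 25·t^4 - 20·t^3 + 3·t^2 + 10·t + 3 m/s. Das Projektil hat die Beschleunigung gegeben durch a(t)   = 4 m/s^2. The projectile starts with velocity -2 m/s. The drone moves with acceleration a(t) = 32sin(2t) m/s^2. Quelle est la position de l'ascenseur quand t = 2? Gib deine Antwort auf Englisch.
We must find the antiderivative of our velocity equation v(t) = 25·t^4 - 20·t^3 + 3·t^2 + 10·t + 3 1 time. The integral of velocity, with x(0) = -4, gives position: x(t) = 5·t^5 - 5·t^4 + t^3 + 5·t^2 + 3·t - 4. From the given position equation x(t) = 5·t^5 - 5·t^4 + t^3 + 5·t^2 + 3·t - 4, we substitute t = 2 to get x = 110.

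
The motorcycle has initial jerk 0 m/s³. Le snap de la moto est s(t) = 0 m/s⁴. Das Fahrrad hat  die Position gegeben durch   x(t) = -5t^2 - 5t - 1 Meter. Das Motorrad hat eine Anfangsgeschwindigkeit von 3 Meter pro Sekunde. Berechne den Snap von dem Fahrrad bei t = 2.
Um dies zu lösen, müssen wir 4 Ableitungen unserer Gleichung für die Position x(t) = -5·t^2 - 5·t - 1 nehmen. Die Ableitung von der Position ergibt die Geschwindigkeit: v(t) = -10·t - 5. Die Ableitung von der Geschwindigkeit ergibt die Beschleunigung: a(t) = -10. Die Ableitung von der Beschleunigung ergibt den Ruck: j(t) = 0. Mit d/dt von j(t) finden wir s(t) = 0. Wir haben den Snap s(t) = 0. Durch Einsetzen von t = 2: s(2) = 0.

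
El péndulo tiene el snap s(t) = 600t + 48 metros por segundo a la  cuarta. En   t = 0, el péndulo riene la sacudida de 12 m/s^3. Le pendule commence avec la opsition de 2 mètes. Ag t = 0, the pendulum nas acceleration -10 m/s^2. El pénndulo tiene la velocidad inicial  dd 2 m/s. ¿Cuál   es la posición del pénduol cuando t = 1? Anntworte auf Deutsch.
Ausgehend von dem Snap s(t) = 600·t + 48, nehmen wir 4 Integrale. Durch Integration von dem Snap und Verwendung der Anfangsbedingung j(0) = 12, erhalten wir j(t) = 300·t^2 + 48·t + 12. Die Stammfunktion von dem Ruck ist die Beschleunigung. Mit a(0) = -10 erhalten wir a(t) = 100·t^3 + 24·t^2 + 12·t - 10. Das Integral von der Beschleunigung ist die Geschwindigkeit. Mit v(0) = 2 erhalten wir v(t) = 25·t^4 + 8·t^3 + 6·t^2 - 10·t + 2. Die Stammfunktion von der Geschwindigkeit ist die Position. Mit x(0) = 2 erhalten wir x(t) = 5·t^5 + 2·t^4 + 2·t^3 - 5·t^2 + 2·t + 2. Aus der Gleichung für die Position x(t) = 5·t^5 + 2·t^4 + 2·t^3 - 5·t^2 + 2·t + 2, setzen wir t = 1 ein und erhalten x = 8.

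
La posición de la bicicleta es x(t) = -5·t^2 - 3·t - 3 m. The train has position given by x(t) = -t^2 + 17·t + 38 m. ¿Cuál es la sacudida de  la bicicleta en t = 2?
Para resolver esto, necesitamos tomar 3 derivadas de nuestra ecuación de la posición x(t) = -5·t^2 - 3·t - 3. Tomando d/dt de x(t), encontramos v(t) = -10·t - 3. La derivada de la velocidad da la aceleración: a(t) = -10. La derivada de la aceleración da la sacudida: j(t) = 0. Tenemos la sacudida j(t) = 0. Sustituyendo t = 2: j(2) = 0.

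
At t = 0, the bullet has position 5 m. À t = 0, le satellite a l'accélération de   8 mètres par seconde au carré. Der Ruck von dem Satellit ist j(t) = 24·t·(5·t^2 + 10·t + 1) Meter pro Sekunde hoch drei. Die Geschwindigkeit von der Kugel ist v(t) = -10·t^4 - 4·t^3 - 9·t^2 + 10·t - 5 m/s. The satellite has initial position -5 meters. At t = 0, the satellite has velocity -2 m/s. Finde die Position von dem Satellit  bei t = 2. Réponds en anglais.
We must find the integral of our jerk equation j(t) = 24·t·(5·t^2 + 10·t + 1) 3 times. The integral of jerk, with a(0) = 8, gives acceleration: a(t) = 30·t^4 + 80·t^3 + 12·t^2 + 8. Integrating acceleration and using the initial condition v(0) = -2, we get v(t) = 6·t^5 + 20·t^4 + 4·t^3 + 8·t - 2. The antiderivative of velocity is position. Using x(0) = -5, we get x(t) = t^6 + 4·t^5 + t^4 + 4·t^2 - 2·t - 5. We have position x(t) = t^6 + 4·t^5 + t^4 + 4·t^2 - 2·t - 5. Substituting t = 2: x(2) = 215.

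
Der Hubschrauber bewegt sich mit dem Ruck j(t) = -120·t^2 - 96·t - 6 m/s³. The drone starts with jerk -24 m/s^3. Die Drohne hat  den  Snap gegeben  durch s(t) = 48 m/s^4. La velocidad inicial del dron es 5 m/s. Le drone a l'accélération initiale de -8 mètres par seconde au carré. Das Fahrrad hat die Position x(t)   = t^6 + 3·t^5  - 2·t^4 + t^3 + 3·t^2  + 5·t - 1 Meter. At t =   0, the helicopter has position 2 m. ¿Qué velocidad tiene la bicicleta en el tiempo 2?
Para resolver esto, necesitamos tomar 1 derivada de nuestra ecuación de la posición x(t) = t^6 + 3·t^5 - 2·t^4 + t^3 + 3·t^2 + 5·t - 1. La derivada de la posición da la velocidad: v(t) = 6·t^5 + 15·t^4 - 8·t^3 + 3·t^2 + 6·t + 5. De la ecuación de la velocidad v(t) = 6·t^5 + 15·t^4 - 8·t^3 + 3·t^2 + 6·t + 5, sustituimos t = 2 para obtener v = 397.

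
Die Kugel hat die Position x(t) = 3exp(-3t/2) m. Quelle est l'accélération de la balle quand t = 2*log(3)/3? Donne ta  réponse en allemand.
Wir müssen unsere Gleichung für die Position x(t) = 3·exp(-3·t/2) 2-mal ableiten. Mit d/dt von x(t) finden wir v(t) = -9·exp(-3·t/2)/2. Die Ableitung von der Geschwindigkeit ergibt die Beschleunigung: a(t) = 27·exp(-3·t/2)/4. Wir haben die Beschleunigung a(t) = 27·exp(-3·t/2)/4. Durch Einsetzen von t = 2*log(3)/3: a(2*log(3)/3) = 9/4.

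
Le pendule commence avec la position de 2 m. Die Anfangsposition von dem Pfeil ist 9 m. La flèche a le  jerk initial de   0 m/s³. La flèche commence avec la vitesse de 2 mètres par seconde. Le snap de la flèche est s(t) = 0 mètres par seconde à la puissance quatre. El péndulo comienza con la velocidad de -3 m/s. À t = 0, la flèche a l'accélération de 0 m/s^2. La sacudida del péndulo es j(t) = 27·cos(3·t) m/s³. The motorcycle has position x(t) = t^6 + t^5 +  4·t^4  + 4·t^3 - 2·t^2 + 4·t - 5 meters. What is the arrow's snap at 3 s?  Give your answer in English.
From the given snap equation s(t) = 0, we substitute t = 3 to get s = 0.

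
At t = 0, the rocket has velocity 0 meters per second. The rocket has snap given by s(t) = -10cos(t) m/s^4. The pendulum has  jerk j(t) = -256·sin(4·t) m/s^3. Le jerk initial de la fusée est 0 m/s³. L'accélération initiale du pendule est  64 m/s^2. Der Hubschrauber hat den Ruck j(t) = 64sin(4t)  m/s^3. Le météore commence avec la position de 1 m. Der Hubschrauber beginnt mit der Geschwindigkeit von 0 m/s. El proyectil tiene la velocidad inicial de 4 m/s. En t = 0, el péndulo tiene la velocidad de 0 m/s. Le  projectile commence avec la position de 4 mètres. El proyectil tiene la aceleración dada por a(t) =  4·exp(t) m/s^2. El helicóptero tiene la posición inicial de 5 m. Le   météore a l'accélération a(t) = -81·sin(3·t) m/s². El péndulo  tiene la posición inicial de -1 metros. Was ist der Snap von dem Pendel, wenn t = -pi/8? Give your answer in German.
Ausgehend von dem Ruck j(t) = -256·sin(4·t), nehmen wir 1 Ableitung. Die Ableitung von dem Ruck ergibt den Snap: s(t) = -1024·cos(4·t). Mit s(t) = -1024·cos(4·t) und Einsetzen von t = -pi/8, finden wir s = 0.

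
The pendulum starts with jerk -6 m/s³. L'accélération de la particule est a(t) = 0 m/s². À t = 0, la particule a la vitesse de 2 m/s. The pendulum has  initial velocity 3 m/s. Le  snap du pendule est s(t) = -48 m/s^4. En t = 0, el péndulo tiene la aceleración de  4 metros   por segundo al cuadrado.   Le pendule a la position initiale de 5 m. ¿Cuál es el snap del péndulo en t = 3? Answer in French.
De l'équation du snap s(t) = -48, nous substituons t = 3 pour obtenir s = -48.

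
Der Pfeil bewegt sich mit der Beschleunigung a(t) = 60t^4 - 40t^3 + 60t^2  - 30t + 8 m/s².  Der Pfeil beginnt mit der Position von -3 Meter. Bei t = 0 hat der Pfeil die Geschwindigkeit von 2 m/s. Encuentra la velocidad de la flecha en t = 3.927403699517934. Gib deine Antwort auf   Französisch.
Pour résoudre ceci, nous devons prendre 1 primitive de notre équation de l'accélération a(t) = 60·t^4 - 40·t^3 + 60·t^2 - 30·t + 8. En intégrant l'accélération et en utilisant la condition initiale v(0) = 2, nous obtenons v(t) = 12·t^5 - 10·t^4 + 20·t^3 - 15·t^2 + 8·t + 2. Nous avons la vitesse v(t) = 12·t^5 - 10·t^4 + 20·t^3 - 15·t^2 + 8·t + 2. En substituant t = 3.927403699517934: v(3.927403699517934) = 9847.13272712833.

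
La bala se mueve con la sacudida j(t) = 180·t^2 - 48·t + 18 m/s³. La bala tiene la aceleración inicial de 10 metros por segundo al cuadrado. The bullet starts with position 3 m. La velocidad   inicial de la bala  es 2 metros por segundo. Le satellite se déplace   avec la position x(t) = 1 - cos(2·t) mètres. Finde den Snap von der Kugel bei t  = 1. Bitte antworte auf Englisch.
To solve this, we need to take 1 derivative of our jerk equation j(t) = 180·t^2 - 48·t + 18. Differentiating jerk, we get snap: s(t) = 360·t - 48. Using s(t) = 360·t - 48 and substituting t = 1, we find s = 312.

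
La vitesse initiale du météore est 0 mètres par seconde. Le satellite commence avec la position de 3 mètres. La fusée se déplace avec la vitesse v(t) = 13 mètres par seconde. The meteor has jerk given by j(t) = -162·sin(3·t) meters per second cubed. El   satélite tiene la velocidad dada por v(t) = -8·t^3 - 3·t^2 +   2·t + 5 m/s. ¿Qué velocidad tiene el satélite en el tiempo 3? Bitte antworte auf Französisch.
De l'équation de la vitesse v(t) = -8·t^3 - 3·t^2 + 2·t + 5, nous substituons t = 3 pour obtenir v = -232.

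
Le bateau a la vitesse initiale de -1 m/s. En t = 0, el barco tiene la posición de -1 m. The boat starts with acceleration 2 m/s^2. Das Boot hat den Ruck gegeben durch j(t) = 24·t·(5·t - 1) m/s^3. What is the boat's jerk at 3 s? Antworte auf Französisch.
En utilisant j(t) = 24·t·(5·t - 1) et en substituant t = 3, nous trouvons j = 1008.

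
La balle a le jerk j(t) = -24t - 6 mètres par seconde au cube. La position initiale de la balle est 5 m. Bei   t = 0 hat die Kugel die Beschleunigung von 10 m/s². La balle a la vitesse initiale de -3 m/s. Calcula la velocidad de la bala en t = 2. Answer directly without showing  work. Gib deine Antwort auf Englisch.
At t = 2, v = -27.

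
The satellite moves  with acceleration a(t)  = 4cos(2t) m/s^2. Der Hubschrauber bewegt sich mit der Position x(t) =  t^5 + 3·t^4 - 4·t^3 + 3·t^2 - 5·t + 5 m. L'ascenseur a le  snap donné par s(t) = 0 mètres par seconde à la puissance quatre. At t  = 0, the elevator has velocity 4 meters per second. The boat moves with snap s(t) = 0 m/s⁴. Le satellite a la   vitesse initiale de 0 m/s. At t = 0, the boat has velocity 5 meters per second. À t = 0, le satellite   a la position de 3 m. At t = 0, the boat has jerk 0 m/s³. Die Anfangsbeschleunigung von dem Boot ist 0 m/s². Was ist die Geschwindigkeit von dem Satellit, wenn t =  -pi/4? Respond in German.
Ausgehend von der Beschleunigung a(t) = 4·cos(2·t), nehmen wir 1 Integral. Durch Integration von der Beschleunigung und Verwendung der Anfangsbedingung v(0) = 0, erhalten wir v(t) = 2·sin(2·t). Mit v(t) = 2·sin(2·t) und Einsetzen von t = -pi/4, finden wir v = -2.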